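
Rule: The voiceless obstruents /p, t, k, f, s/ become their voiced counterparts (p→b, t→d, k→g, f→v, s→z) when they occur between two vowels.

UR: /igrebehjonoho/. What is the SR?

No segment of /igrebehjonoho/ meets the structural description of the rule, so the form surfaces unchanged.

igrebehjonoho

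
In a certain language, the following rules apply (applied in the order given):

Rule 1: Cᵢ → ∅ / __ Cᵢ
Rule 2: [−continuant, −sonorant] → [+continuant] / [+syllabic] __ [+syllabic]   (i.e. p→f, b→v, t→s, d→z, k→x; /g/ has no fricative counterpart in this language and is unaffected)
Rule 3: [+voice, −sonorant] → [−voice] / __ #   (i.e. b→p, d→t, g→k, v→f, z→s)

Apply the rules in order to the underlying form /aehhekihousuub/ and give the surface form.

Rule 1 (degemination): /hh/ is a geminate; the first /h/ deletes. /aehhekihousuub/ → aehekihousuub.
Rule 2 (intervocalic spirantization): /k/ is a stop between vowels /e/ and /i/, so it spirantizes to the fricative [x]. /aehekihousuub/ → aehexihousuub.
Rule 3 (final devoicing): /b/ is a voiced obstruent in word-final position, so it devoices to [p]. /aehexihousuub/ → aehexihousuup.

aehexihousuup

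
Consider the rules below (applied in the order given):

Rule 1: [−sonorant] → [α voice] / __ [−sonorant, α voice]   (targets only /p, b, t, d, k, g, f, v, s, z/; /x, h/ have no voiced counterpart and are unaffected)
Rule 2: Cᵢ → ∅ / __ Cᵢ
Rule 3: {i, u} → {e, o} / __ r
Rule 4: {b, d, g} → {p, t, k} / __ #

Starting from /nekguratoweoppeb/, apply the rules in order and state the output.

negoratoweopep

Rule 1 (regressive voicing assimilation): /k/ precedes the voiced obstruent /g/, so it voices to [g] by assimilation. /nekguratoweoppeb/ → negguratoweoppeb.
Rule 2 (degemination): /gg/ is a geminate; the first /g/ deletes. /pp/ is a geminate; the first /p/ deletes. /negguratoweoppeb/ → neguratoweopeb.
Rule 3 (pre-rhotic lowering): /u/ is a high vowel immediately before /r/, so it lowers to [o]. /neguratoweopeb/ → negoratoweopeb.
Rule 4 (final devoicing): /b/ is a voiced stop in word-final position, so it devoices to [p]. /negoratoweopeb/ → negoratoweopep.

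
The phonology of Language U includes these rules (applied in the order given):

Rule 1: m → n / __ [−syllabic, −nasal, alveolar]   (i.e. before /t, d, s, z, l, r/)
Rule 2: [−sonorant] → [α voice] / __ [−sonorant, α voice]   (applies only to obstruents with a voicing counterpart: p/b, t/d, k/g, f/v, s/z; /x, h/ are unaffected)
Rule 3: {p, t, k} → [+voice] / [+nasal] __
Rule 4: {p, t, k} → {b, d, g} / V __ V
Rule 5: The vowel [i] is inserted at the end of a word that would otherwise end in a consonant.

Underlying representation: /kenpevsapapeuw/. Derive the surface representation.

Rule 1 (nasal place assimilation): no segment meets the environment; /kenpevsapapeuw/ is unchanged.
Rule 2 (regressive voicing assimilation): /v/ precedes the voiceless obstruent /s/, so it devoices to [f] by assimilation. /kenpevsapapeuw/ → kenpefsapapeuw.
Rule 3 (post-nasal voicing): /p/ is a voiceless stop immediately after the nasal /n/, so it voices to [b]. /kenpefsapapeuw/ → kenbefsapapeuw.
Rule 4 (intervocalic voicing): /p/ is a voiceless stop between vowels /a/ and /a/, so it voices to [b]. /p/ is a voiceless stop between vowels /a/ and /e/, so it voices to [b]. /kenbefsapapeuw/ → kenbefsababeuw.
Rule 5 (final i-epenthesis): the form ends in the consonant /w/, so [i] is inserted word-finally. /kenbefsababeuw/ → kenbefsababeuwi.

kenbefsababeuwi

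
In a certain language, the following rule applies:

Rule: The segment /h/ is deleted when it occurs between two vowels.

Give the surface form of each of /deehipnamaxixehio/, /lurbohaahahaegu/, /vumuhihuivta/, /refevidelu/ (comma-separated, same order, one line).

deeipnamaxixeio, lurboaaaaegu, vumuiuivta, refevidelu

/deehipnamaxixehio/: /h/ occurs between vowels /e/ and /i/, so it deletes. /h/ occurs between vowels /e/ and /i/, so it deletes. → [deeipnamaxixeio].
/lurbohaahahaegu/: /h/ occurs between vowels /o/ and /a/, so it deletes. /h/ occurs between vowels /a/ and /a/, so it deletes. /h/ occurs between vowels /a/ and /a/, so it deletes. → [lurboaaaaegu].
/vumuhihuivta/: /h/ occurs between vowels /u/ and /i/, so it deletes. /h/ occurs between vowels /i/ and /u/, so it deletes. → [vumuiuivta].
/refevidelu/: the rule's environment is not met; surfaces unchanged as [refevidelu].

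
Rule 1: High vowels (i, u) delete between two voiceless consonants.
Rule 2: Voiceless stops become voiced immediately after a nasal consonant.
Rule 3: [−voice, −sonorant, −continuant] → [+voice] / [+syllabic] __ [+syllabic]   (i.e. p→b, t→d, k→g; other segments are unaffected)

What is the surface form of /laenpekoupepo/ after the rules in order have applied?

Rule 1 (high vowel syncope): no segment meets the environment; /laenpekoupepo/ is unchanged.
Rule 2 (post-nasal voicing): /p/ is a voiceless stop immediately after the nasal /n/, so it voices to [b]. /laenpekoupepo/ → laenbekoupepo.
Rule 3 (intervocalic voicing): /k/ is a voiceless stop between vowels /e/ and /o/, so it voices to [g]. /p/ is a voiceless stop between vowels /u/ and /e/, so it voices to [b]. /p/ is a voiceless stop between vowels /e/ and /o/, so it voices to [b]. /laenbekoupepo/ → laenbegoubebo.

laenbegoubebo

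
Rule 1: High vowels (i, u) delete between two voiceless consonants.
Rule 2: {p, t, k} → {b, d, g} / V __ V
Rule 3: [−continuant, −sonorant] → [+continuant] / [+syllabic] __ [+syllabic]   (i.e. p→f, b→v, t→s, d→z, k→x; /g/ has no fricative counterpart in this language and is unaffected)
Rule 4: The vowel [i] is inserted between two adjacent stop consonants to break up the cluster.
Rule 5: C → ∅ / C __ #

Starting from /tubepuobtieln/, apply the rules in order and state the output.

tuvevuobitiel

Rule 1 (high vowel syncope): no segment meets the environment; /tubepuobtieln/ is unchanged.
Rule 2 (intervocalic voicing): /p/ is a voiceless stop between vowels /e/ and /u/, so it voices to [b]. /tubepuobtieln/ → tubebuobtieln.
Rule 3 (intervocalic spirantization): /b/ is a stop between vowels /u/ and /e/, so it spirantizes to the fricative [v]. /b/ is a stop between vowels /e/ and /u/, so it spirantizes to the fricative [v]. /tubebuobtieln/ → tuvevuobtieln.
Rule 4 (stop-cluster i-epenthesis): /b/ and /t/ form a stop–stop cluster, so [i] is inserted between them. /tuvevuobtieln/ → tuvevuobitieln.
Rule 5 (final cluster simplification): /n/ is the second consonant of a word-final cluster /ln/, so it deletes. /tuvevuobitieln/ → tuvevuobitiel.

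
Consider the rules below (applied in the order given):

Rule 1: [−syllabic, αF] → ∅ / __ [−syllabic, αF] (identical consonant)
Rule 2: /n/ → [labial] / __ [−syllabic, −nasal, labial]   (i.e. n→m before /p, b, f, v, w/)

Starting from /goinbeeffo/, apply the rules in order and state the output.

Rule 1 (degemination): /ff/ is a geminate; the first /f/ deletes. /goinbeeffo/ → goinbeefo.
Rule 2 (nasal place assimilation): /n/ precedes the labial consonant /b/, so it assimilates in place to [m]. /goinbeefo/ → goimbeefo.

goimbeefo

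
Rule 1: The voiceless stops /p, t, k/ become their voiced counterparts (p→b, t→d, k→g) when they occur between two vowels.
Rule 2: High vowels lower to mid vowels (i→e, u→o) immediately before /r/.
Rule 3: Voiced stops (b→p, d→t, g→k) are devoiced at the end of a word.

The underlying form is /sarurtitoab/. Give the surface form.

Rule 1 (intervocalic voicing): /t/ is a voiceless stop between vowels /i/ and /o/, so it voices to [d]. /sarurtitoab/ → sarurtidoab.
Rule 2 (pre-rhotic lowering): /u/ is a high vowel immediately before /r/, so it lowers to [o]. /sarurtidoab/ → sarortidoab.
Rule 3 (final devoicing): /b/ is a voiced stop in word-final position, so it devoices to [p]. /sarortidoab/ → sarortidoap.

sarortidoap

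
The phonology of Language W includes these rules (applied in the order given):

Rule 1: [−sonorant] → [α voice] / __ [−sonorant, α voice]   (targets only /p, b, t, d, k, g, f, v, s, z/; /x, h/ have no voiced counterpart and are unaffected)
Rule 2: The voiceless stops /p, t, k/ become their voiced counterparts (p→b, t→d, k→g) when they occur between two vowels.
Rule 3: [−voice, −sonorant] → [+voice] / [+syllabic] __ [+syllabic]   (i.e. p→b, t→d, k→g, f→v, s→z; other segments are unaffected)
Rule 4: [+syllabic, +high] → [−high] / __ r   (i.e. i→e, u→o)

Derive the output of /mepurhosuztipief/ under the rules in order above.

meborhozustibief

Rule 1 (regressive voicing assimilation): /z/ precedes the voiceless obstruent /t/, so it devoices to [s] by assimilation. /mepurhosuztipief/ → mepurhosustipief.
Rule 2 (intervocalic voicing): /p/ is a voiceless stop between vowels /e/ and /u/, so it voices to [b]. /p/ is a voiceless stop between vowels /i/ and /i/, so it voices to [b]. /mepurhosustipief/ → meburhosustibief.
Rule 3 (intervocalic voicing): /s/ is a voiceless obstruent between vowels /o/ and /u/, so it voices to [z]. /meburhosustibief/ → meburhozustibief.
Rule 4 (pre-rhotic lowering): /u/ is a high vowel immediately before /r/, so it lowers to [o]. /meburhozustibief/ → meborhozustibief.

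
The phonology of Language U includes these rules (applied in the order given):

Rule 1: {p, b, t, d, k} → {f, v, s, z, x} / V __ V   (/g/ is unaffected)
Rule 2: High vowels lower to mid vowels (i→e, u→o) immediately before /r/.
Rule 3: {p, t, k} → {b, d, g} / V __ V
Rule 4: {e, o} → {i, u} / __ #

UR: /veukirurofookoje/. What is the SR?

Rule 1 (intervocalic spirantization): /k/ is a stop between vowels /u/ and /i/, so it spirantizes to the fricative [x]. /k/ is a stop between vowels /o/ and /o/, so it spirantizes to the fricative [x]. /veukirurofookoje/ → veuxirurofooxoje.
Rule 2 (pre-rhotic lowering): /i/ is a high vowel immediately before /r/, so it lowers to [e]. /u/ is a high vowel immediately before /r/, so it lowers to [o]. /veuxirurofooxoje/ → veuxerorofooxoje.
Rule 3 (intervocalic voicing): no segment meets the environment; /veuxerorofooxoje/ is unchanged.
Rule 4 (final vowel raising): /e/ is a mid vowel in word-final position, so it raises to [i]. /veuxerorofooxoje/ → veuxerorofooxoji.

veuxerorofooxoji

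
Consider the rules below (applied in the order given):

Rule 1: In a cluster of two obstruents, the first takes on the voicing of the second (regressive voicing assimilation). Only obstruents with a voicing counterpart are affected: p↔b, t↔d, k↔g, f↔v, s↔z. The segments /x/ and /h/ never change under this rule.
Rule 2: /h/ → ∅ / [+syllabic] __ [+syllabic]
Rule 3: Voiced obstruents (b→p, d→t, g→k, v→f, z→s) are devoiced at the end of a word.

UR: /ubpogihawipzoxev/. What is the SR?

uppogiawibzoxef

Rule 1 (regressive voicing assimilation): /b/ precedes the voiceless obstruent /p/, so it devoices to [p] by assimilation. /p/ precedes the voiced obstruent /z/, so it voices to [b] by assimilation. /ubpogihawipzoxev/ → uppogihawibzoxev.
Rule 2 (intervocalic h-deletion): /h/ occurs between vowels /i/ and /a/, so it deletes. /uppogihawibzoxev/ → uppogiawibzoxev.
Rule 3 (final devoicing): /v/ is a voiced obstruent in word-final position, so it devoices to [f]. /uppogiawibzoxev/ → uppogiawibzoxef.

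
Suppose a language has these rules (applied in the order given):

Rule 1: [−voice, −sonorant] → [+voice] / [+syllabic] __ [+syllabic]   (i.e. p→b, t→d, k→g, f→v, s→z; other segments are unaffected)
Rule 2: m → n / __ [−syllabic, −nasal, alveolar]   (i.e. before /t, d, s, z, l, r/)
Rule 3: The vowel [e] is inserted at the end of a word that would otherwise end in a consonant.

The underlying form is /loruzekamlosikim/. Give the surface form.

loruzeganlozigime

Rule 1 (intervocalic voicing): /k/ is a voiceless obstruent between vowels /e/ and /a/, so it voices to [g]. /s/ is a voiceless obstruent between vowels /o/ and /i/, so it voices to [z]. /k/ is a voiceless obstruent between vowels /i/ and /i/, so it voices to [g]. /loruzekamlosikim/ → loruzegamlozigim.
Rule 2 (nasal place assimilation): /m/ precedes the alveolar consonant /l/, so it assimilates in place to [n]. /loruzegamlozigim/ → loruzeganlozigim.
Rule 3 (final e-epenthesis): the form ends in the consonant /m/, so [e] is inserted word-finally. /loruzeganlozigim/ → loruzeganlozigime.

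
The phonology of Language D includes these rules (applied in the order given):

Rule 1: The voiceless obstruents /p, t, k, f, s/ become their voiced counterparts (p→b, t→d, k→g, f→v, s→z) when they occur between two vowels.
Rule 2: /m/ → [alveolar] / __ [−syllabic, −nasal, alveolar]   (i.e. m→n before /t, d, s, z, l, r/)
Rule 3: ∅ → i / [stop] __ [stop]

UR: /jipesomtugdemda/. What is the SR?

jibezontugidenda

Rule 1 (intervocalic voicing): /p/ is a voiceless obstruent between vowels /i/ and /e/, so it voices to [b]. /s/ is a voiceless obstruent between vowels /e/ and /o/, so it voices to [z]. /jipesomtugdemda/ → jibezomtugdemda.
Rule 2 (nasal place assimilation): /m/ precedes the alveolar consonant /t/, so it assimilates in place to [n]. /m/ precedes the alveolar consonant /d/, so it assimilates in place to [n]. /jibezomtugdemda/ → jibezontugdenda.
Rule 3 (stop-cluster i-epenthesis): /g/ and /d/ form a stop–stop cluster, so [i] is inserted between them. /jibezontugdenda/ → jibezontugidenda.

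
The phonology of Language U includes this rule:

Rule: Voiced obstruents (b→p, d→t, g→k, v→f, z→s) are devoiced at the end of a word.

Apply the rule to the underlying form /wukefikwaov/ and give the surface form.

/v/ is a voiced obstruent in word-final position, so it devoices to [f].
Surface form: [wukefikwaof].

wukefikwaof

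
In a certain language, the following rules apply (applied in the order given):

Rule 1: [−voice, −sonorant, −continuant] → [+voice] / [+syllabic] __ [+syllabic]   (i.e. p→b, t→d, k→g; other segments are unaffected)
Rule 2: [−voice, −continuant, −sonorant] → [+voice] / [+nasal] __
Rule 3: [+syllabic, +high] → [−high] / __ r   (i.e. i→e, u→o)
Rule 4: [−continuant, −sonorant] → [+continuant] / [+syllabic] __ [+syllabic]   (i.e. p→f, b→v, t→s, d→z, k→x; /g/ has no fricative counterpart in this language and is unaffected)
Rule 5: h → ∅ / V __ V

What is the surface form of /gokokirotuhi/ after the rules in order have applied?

Rule 1 (intervocalic voicing): /k/ is a voiceless stop between vowels /o/ and /o/, so it voices to [g]. /k/ is a voiceless stop between vowels /o/ and /i/, so it voices to [g]. /t/ is a voiceless stop between vowels /o/ and /u/, so it voices to [d]. /gokokirotuhi/ → gogogiroduhi.
Rule 2 (post-nasal voicing): no segment meets the environment; /gogogiroduhi/ is unchanged.
Rule 3 (pre-rhotic lowering): /i/ is a high vowel immediately before /r/, so it lowers to [e]. /gogogiroduhi/ → gogogeroduhi.
Rule 4 (intervocalic spirantization): /d/ is a stop between vowels /o/ and /u/, so it spirantizes to the fricative [z]. /gogogeroduhi/ → gogogerozuhi.
Rule 5 (intervocalic h-deletion): /h/ occurs between vowels /u/ and /i/, so it deletes. /gogogerozuhi/ → gogogerozui.

gogogerozui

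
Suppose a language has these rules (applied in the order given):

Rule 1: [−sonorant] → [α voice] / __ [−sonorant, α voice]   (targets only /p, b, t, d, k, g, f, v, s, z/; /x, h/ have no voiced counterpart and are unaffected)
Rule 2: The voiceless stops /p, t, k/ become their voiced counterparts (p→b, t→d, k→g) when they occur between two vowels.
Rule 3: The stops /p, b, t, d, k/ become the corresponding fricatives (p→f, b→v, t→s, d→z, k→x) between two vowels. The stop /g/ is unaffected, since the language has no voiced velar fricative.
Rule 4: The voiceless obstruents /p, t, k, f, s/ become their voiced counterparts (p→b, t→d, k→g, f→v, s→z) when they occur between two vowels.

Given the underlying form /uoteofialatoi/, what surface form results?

uozeovialazoi

Rule 1 (regressive voicing assimilation): no segment meets the environment; /uoteofialatoi/ is unchanged.
Rule 2 (intervocalic voicing): /t/ is a voiceless stop between vowels /o/ and /e/, so it voices to [d]. /t/ is a voiceless stop between vowels /a/ and /o/, so it voices to [d]. /uoteofialatoi/ → uodeofialadoi.
Rule 3 (intervocalic spirantization): /d/ is a stop between vowels /o/ and /e/, so it spirantizes to the fricative [z]. /d/ is a stop between vowels /a/ and /o/, so it spirantizes to the fricative [z]. /uodeofialadoi/ → uozeofialazoi.
Rule 4 (intervocalic voicing): /f/ is a voiceless obstruent between vowels /o/ and /i/, so it voices to [v]. /uozeofialazoi/ → uozeovialazoi.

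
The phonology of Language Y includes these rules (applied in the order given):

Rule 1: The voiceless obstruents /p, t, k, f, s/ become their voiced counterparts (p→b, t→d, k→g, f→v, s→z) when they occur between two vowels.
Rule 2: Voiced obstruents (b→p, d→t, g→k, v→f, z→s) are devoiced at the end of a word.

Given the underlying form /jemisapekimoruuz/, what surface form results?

Rule 1 (intervocalic voicing): /s/ is a voiceless obstruent between vowels /i/ and /a/, so it voices to [z]. /p/ is a voiceless obstruent between vowels /a/ and /e/, so it voices to [b]. /k/ is a voiceless obstruent between vowels /e/ and /i/, so it voices to [g]. /jemisapekimoruuz/ → jemizabegimoruuz.
Rule 2 (final devoicing): /z/ is a voiced obstruent in word-final position, so it devoices to [s]. /jemizabegimoruuz/ → jemizabegimoruus.

jemizabegimoruus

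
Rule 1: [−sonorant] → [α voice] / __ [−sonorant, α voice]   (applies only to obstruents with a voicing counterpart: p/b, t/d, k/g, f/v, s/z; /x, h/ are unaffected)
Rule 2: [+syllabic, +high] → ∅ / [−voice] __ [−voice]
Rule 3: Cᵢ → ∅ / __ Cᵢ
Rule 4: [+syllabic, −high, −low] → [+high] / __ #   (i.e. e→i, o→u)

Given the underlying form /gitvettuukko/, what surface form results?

gidvetuuku

Rule 1 (regressive voicing assimilation): /t/ precedes the voiced obstruent /v/, so it voices to [d] by assimilation. /gitvettuukko/ → gidvettuukko.
Rule 2 (high vowel syncope): no segment meets the environment; /gidvettuukko/ is unchanged.
Rule 3 (degemination): /tt/ is a geminate; the first /t/ deletes. /kk/ is a geminate; the first /k/ deletes. /gidvettuukko/ → gidvetuuko.
Rule 4 (final vowel raising): /o/ is a mid vowel in word-final position, so it raises to [u]. /gidvetuuko/ → gidvetuuku.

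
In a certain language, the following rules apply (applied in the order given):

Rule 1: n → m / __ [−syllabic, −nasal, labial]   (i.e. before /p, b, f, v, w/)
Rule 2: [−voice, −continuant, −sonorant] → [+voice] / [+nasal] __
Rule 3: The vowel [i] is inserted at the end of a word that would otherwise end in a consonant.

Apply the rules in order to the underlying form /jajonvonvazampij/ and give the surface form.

jajomvomvazambiji

Rule 1 (nasal place assimilation): /n/ precedes the labial consonant /v/, so it assimilates in place to [m]. /n/ precedes the labial consonant /v/, so it assimilates in place to [m]. /jajonvonvazampij/ → jajomvomvazampij.
Rule 2 (post-nasal voicing): /p/ is a voiceless stop immediately after the nasal /m/, so it voices to [b]. /jajomvomvazampij/ → jajomvomvazambij.
Rule 3 (final i-epenthesis): the form ends in the consonant /j/, so [i] is inserted word-finally. /jajomvomvazambij/ → jajomvomvazambiji.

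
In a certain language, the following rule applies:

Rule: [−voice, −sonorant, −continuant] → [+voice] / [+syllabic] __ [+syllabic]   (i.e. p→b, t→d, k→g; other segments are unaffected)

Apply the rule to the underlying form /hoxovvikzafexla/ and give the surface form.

hoxovvikzafexla

No segment of /hoxovvikzafexla/ meets the structural description of the rule, so the form surfaces unchanged.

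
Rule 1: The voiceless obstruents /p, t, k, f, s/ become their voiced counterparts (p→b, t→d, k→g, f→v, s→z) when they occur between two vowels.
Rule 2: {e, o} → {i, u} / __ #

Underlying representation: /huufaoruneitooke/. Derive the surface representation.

huuvaoruneidoogi

Rule 1 (intervocalic voicing): /f/ is a voiceless obstruent between vowels /u/ and /a/, so it voices to [v]. /t/ is a voiceless obstruent between vowels /i/ and /o/, so it voices to [d]. /k/ is a voiceless obstruent between vowels /o/ and /e/, so it voices to [g]. /huufaoruneitooke/ → huuvaoruneidooge.
Rule 2 (final vowel raising): /e/ is a mid vowel in word-final position, so it raises to [i]. /huuvaoruneidooge/ → huuvaoruneidoogi.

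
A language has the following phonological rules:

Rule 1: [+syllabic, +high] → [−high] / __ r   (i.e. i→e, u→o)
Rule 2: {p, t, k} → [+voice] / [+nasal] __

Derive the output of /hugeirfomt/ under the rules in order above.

Rule 1 (pre-rhotic lowering): /i/ is a high vowel immediately before /r/, so it lowers to [e]. /hugeirfomt/ → hugeerfomt.
Rule 2 (post-nasal voicing): /t/ is a voiceless stop immediately after the nasal /m/, so it voices to [d]. /hugeerfomt/ → hugeerfomd.

hugeerfomd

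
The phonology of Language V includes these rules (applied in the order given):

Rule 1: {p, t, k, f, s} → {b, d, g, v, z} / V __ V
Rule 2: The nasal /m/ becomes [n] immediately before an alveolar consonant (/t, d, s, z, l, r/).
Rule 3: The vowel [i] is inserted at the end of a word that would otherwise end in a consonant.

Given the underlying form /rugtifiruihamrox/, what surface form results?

Rule 1 (intervocalic voicing): /f/ is a voiceless obstruent between vowels /i/ and /i/, so it voices to [v]. /rugtifiruihamrox/ → rugtiviruihamrox.
Rule 2 (nasal place assimilation): /m/ precedes the alveolar consonant /r/, so it assimilates in place to [n]. /rugtiviruihamrox/ → rugtiviruihanrox.
Rule 3 (final i-epenthesis): the form ends in the consonant /x/, so [i] is inserted word-finally. /rugtiviruihanrox/ → rugtiviruihanroxi.

rugtiviruihanroxi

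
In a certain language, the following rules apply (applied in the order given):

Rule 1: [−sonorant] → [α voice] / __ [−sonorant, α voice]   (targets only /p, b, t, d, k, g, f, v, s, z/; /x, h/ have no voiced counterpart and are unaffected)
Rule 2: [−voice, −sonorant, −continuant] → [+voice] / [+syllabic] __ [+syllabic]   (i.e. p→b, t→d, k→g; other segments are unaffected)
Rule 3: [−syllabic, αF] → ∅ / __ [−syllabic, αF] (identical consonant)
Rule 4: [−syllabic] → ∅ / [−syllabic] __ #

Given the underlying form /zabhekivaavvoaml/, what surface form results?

Rule 1 (regressive voicing assimilation): /b/ precedes the voiceless obstruent /h/, so it devoices to [p] by assimilation. /zabhekivaavvoaml/ → zaphekivaavvoaml.
Rule 2 (intervocalic voicing): /k/ is a voiceless stop between vowels /e/ and /i/, so it voices to [g]. /zaphekivaavvoaml/ → zaphegivaavvoaml.
Rule 3 (degemination): /vv/ is a geminate; the first /v/ deletes. /zaphegivaavvoaml/ → zaphegivaavoaml.
Rule 4 (final cluster simplification): /l/ is the second consonant of a word-final cluster /ml/, so it deletes. /zaphegivaavoaml/ → zaphegivaavoam.

zaphegivaavoam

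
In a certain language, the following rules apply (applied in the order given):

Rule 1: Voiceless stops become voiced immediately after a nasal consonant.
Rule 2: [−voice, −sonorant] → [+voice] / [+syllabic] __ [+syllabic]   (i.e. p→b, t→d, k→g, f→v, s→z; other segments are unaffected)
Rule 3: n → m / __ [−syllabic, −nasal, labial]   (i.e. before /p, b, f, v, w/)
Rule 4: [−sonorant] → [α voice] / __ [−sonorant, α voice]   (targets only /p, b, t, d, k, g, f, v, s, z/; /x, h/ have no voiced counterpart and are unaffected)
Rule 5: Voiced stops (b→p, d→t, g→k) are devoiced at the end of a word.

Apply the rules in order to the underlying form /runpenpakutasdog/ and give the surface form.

Rule 1 (post-nasal voicing): /p/ is a voiceless stop immediately after the nasal /n/, so it voices to [b]. /p/ is a voiceless stop immediately after the nasal /n/, so it voices to [b]. /runpenpakutasdog/ → runbenbakutasdog.
Rule 2 (intervocalic voicing): /k/ is a voiceless obstruent between vowels /a/ and /u/, so it voices to [g]. /t/ is a voiceless obstruent between vowels /u/ and /a/, so it voices to [d]. /runbenbakutasdog/ → runbenbagudasdog.
Rule 3 (nasal place assimilation): /n/ precedes the labial consonant /b/, so it assimilates in place to [m]. /n/ precedes the labial consonant /b/, so it assimilates in place to [m]. /runbenbagudasdog/ → rumbembagudasdog.
Rule 4 (regressive voicing assimilation): /s/ precedes the voiced obstruent /d/, so it voices to [z] by assimilation. /rumbembagudasdog/ → rumbembagudazdog.
Rule 5 (final devoicing): /g/ is a voiced stop in word-final position, so it devoices to [k]. /rumbembagudazdog/ → rumbembagudazdok.

rumbembagudazdok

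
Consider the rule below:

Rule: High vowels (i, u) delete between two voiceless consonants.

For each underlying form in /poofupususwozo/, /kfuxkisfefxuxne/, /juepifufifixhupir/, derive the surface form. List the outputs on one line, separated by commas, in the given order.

poofpsswozo, kfxksfefxxne, juepfffxhpir

/poofupususwozo/: /u/ is a high vowel flanked by voiceless consonants /f/ and /p/, so it deletes. /u/ is a high vowel flanked by voiceless consonants /p/ and /s/, so it deletes. /u/ is a high vowel flanked by voiceless consonants /s/ and /s/, so it deletes. → [poofpsswozo].
/kfuxkisfefxuxne/: /u/ is a high vowel flanked by voiceless consonants /f/ and /x/, so it deletes. /i/ is a high vowel flanked by voiceless consonants /k/ and /s/, so it deletes. /u/ is a high vowel flanked by voiceless consonants /x/ and /x/, so it deletes. → [kfxksfefxxne].
/juepifufifixhupir/: /i/ is a high vowel flanked by voiceless consonants /p/ and /f/, so it deletes. /u/ is a high vowel flanked by voiceless consonants /f/ and /f/, so it deletes. /i/ is a high vowel flanked by voiceless consonants /f/ and /f/, so it deletes. /i/ is a high vowel flanked by voiceless consonants /f/ and /x/, so it deletes. /u/ is a high vowel flanked by voiceless consonants /h/ and /p/, so it deletes. → [juepfffxhpir].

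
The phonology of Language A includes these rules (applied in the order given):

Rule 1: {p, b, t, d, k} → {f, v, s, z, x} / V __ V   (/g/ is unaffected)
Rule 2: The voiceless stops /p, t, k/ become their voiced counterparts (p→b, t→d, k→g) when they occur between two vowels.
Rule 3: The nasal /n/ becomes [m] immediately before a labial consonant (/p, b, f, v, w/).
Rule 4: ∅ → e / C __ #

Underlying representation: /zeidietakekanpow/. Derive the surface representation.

zeiziesaxexampowe

Rule 1 (intervocalic spirantization): /d/ is a stop between vowels /i/ and /i/, so it spirantizes to the fricative [z]. /t/ is a stop between vowels /e/ and /a/, so it spirantizes to the fricative [s]. /k/ is a stop between vowels /a/ and /e/, so it spirantizes to the fricative [x]. /k/ is a stop between vowels /e/ and /a/, so it spirantizes to the fricative [x]. /zeidietakekanpow/ → zeiziesaxexanpow.
Rule 2 (intervocalic voicing): no segment meets the environment; /zeiziesaxexanpow/ is unchanged.
Rule 3 (nasal place assimilation): /n/ precedes the labial consonant /p/, so it assimilates in place to [m]. /zeiziesaxexanpow/ → zeiziesaxexampow.
Rule 4 (final e-epenthesis): the form ends in the consonant /w/, so [e] is inserted word-finally. /zeiziesaxexampow/ → zeiziesaxexampowe.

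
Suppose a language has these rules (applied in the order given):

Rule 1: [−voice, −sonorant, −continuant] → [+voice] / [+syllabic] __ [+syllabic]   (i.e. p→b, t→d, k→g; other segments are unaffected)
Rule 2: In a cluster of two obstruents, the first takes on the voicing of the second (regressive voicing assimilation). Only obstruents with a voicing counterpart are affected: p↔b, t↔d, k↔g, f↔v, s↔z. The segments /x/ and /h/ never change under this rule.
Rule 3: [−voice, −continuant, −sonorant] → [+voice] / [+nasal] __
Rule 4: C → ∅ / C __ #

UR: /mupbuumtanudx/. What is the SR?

Rule 1 (intervocalic voicing): no segment meets the environment; /mupbuumtanudx/ is unchanged.
Rule 2 (regressive voicing assimilation): /p/ precedes the voiced obstruent /b/, so it voices to [b] by assimilation. /d/ precedes the voiceless obstruent /x/, so it devoices to [t] by assimilation. /mupbuumtanudx/ → mubbuumtanutx.
Rule 3 (post-nasal voicing): /t/ is a voiceless stop immediately after the nasal /m/, so it voices to [d]. /mubbuumtanutx/ → mubbuumdanutx.
Rule 4 (final cluster simplification): /x/ is the second consonant of a word-final cluster /tx/, so it deletes. /mubbuumdanutx/ → mubbuumdanut.

mubbuumdanut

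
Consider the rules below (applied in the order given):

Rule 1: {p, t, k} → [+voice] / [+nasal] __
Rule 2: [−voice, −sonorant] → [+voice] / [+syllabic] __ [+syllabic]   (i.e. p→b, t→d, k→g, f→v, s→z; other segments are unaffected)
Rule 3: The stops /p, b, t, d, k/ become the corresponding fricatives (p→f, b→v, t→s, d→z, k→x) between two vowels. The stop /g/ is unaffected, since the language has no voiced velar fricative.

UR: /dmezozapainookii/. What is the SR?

dmezozavainoogii

Rule 1 (post-nasal voicing): no segment meets the environment; /dmezozapainookii/ is unchanged.
Rule 2 (intervocalic voicing): /p/ is a voiceless obstruent between vowels /a/ and /a/, so it voices to [b]. /k/ is a voiceless obstruent between vowels /o/ and /i/, so it voices to [g]. /dmezozapainookii/ → dmezozabainoogii.
Rule 3 (intervocalic spirantization): /b/ is a stop between vowels /a/ and /a/, so it spirantizes to the fricative [v]. /dmezozabainoogii/ → dmezozavainoogii.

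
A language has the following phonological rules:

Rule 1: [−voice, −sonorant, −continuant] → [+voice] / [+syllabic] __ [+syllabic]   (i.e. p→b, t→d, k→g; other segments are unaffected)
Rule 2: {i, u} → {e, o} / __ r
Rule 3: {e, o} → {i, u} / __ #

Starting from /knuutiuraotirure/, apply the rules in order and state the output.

knuudioraoderori

Rule 1 (intervocalic voicing): /t/ is a voiceless stop between vowels /u/ and /i/, so it voices to [d]. /t/ is a voiceless stop between vowels /o/ and /i/, so it voices to [d]. /knuutiuraotirure/ → knuudiuraodirure.
Rule 2 (pre-rhotic lowering): /u/ is a high vowel immediately before /r/, so it lowers to [o]. /i/ is a high vowel immediately before /r/, so it lowers to [e]. /u/ is a high vowel immediately before /r/, so it lowers to [o]. /knuudiuraodirure/ → knuudioraoderore.
Rule 3 (final vowel raising): /e/ is a mid vowel in word-final position, so it raises to [i]. /knuudioraoderore/ → knuudioraoderori.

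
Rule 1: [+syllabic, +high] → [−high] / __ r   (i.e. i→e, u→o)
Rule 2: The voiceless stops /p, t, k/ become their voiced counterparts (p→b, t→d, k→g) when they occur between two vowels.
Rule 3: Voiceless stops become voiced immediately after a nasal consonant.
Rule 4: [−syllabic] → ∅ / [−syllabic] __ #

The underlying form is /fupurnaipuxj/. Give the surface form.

Rule 1 (pre-rhotic lowering): /u/ is a high vowel immediately before /r/, so it lowers to [o]. /fupurnaipuxj/ → fupornaipuxj.
Rule 2 (intervocalic voicing): /p/ is a voiceless stop between vowels /u/ and /o/, so it voices to [b]. /p/ is a voiceless stop between vowels /i/ and /u/, so it voices to [b]. /fupornaipuxj/ → fubornaibuxj.
Rule 3 (post-nasal voicing): no segment meets the environment; /fubornaibuxj/ is unchanged.
Rule 4 (final cluster simplification): /j/ is the second consonant of a word-final cluster /xj/, so it deletes. /fubornaibuxj/ → fubornaibux.

fubornaibux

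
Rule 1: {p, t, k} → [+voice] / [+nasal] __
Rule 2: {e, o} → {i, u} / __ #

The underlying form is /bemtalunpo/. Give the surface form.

Rule 1 (post-nasal voicing): /t/ is a voiceless stop immediately after the nasal /m/, so it voices to [d]. /p/ is a voiceless stop immediately after the nasal /n/, so it voices to [b]. /bemtalunpo/ → bemdalunbo.
Rule 2 (final vowel raising): /o/ is a mid vowel in word-final position, so it raises to [u]. /bemdalunbo/ → bemdalunbu.

bemdalunbu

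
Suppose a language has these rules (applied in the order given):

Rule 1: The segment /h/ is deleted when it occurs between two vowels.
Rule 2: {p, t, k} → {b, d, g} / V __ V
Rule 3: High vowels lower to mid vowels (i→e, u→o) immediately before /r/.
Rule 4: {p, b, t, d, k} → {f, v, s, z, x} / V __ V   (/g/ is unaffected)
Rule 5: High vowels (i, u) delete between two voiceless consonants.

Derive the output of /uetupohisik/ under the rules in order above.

uezuvoisk

Rule 1 (intervocalic h-deletion): /h/ occurs between vowels /o/ and /i/, so it deletes. /uetupohisik/ → uetupoisik.
Rule 2 (intervocalic voicing): /t/ is a voiceless stop between vowels /e/ and /u/, so it voices to [d]. /p/ is a voiceless stop between vowels /u/ and /o/, so it voices to [b]. /uetupoisik/ → ueduboisik.
Rule 3 (pre-rhotic lowering): no segment meets the environment; /ueduboisik/ is unchanged.
Rule 4 (intervocalic spirantization): /d/ is a stop between vowels /e/ and /u/, so it spirantizes to the fricative [z]. /b/ is a stop between vowels /u/ and /o/, so it spirantizes to the fricative [v]. /ueduboisik/ → uezuvoisik.
Rule 5 (high vowel syncope): /i/ is a high vowel flanked by voiceless consonants /s/ and /k/, so it deletes. /uezuvoisik/ → uezuvoisk.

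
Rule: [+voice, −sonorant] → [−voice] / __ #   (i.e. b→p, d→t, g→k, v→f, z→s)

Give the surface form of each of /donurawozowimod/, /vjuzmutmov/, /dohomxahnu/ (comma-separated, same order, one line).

donurawozowimot, vjuzmutmof, dohomxahnu

/donurawozowimod/: /d/ is a voiced obstruent in word-final position, so it devoices to [t]. → [donurawozowimot].
/vjuzmutmov/: /v/ is a voiced obstruent in word-final position, so it devoices to [f]. → [vjuzmutmof].
/dohomxahnu/: the rule's environment is not met; surfaces unchanged as [dohomxahnu].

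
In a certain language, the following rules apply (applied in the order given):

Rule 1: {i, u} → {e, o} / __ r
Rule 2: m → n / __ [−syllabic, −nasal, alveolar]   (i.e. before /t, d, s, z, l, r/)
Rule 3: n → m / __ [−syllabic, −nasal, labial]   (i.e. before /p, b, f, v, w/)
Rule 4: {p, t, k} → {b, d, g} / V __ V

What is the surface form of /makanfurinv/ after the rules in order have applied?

Rule 1 (pre-rhotic lowering): /u/ is a high vowel immediately before /r/, so it lowers to [o]. /makanfurinv/ → makanforinv.
Rule 2 (nasal place assimilation): no segment meets the environment; /makanforinv/ is unchanged.
Rule 3 (nasal place assimilation): /n/ precedes the labial consonant /f/, so it assimilates in place to [m]. /n/ precedes the labial consonant /v/, so it assimilates in place to [m]. /makanforinv/ → makamforimv.
Rule 4 (intervocalic voicing): /k/ is a voiceless stop between vowels /a/ and /a/, so it voices to [g]. /makamforimv/ → magamforimv.

magamforimv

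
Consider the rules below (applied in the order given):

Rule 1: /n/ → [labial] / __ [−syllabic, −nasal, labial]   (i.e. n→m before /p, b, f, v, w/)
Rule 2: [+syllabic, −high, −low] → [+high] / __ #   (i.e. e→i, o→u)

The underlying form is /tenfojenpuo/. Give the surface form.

Rule 1 (nasal place assimilation): /n/ precedes the labial consonant /f/, so it assimilates in place to [m]. /n/ precedes the labial consonant /p/, so it assimilates in place to [m]. /tenfojenpuo/ → temfojempuo.
Rule 2 (final vowel raising): /o/ is a mid vowel in word-final position, so it raises to [u]. /temfojempuo/ → temfojempuu.

temfojempuu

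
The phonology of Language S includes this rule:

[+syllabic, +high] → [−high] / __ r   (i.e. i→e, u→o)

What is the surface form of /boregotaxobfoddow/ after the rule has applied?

boregotaxobfoddow

No segment of /boregotaxobfoddow/ meets the structural description of the rule, so the form surfaces unchanged.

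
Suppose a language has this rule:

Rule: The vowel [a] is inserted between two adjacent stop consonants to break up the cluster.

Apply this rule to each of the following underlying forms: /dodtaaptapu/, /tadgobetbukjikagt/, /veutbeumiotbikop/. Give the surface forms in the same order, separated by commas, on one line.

dodataapatapu, tadagobetabukjikagat, veutabeumiotabikop

/dodtaaptapu/: /d/ and /t/ form a stop–stop cluster, so [a] is inserted between them. /p/ and /t/ form a stop–stop cluster, so [a] is inserted between them. → [dodataapatapu].
/tadgobetbukjikagt/: /d/ and /g/ form a stop–stop cluster, so [a] is inserted between them. /t/ and /b/ form a stop–stop cluster, so [a] is inserted between them. /g/ and /t/ form a stop–stop cluster, so [a] is inserted between them. → [tadagobetabukjikagat].
/veutbeumiotbikop/: /t/ and /b/ form a stop–stop cluster, so [a] is inserted between them. /t/ and /b/ form a stop–stop cluster, so [a] is inserted between them. → [veutabeumiotabikop].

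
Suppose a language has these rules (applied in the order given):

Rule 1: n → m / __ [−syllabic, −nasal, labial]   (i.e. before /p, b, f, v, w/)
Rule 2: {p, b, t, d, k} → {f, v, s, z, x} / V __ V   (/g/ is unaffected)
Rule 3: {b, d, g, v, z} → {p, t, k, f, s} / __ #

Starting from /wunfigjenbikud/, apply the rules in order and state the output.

wumfigjembixut

Rule 1 (nasal place assimilation): /n/ precedes the labial consonant /f/, so it assimilates in place to [m]. /n/ precedes the labial consonant /b/, so it assimilates in place to [m]. /wunfigjenbikud/ → wumfigjembikud.
Rule 2 (intervocalic spirantization): /k/ is a stop between vowels /i/ and /u/, so it spirantizes to the fricative [x]. /wumfigjembikud/ → wumfigjembixud.
Rule 3 (final devoicing): /d/ is a voiced obstruent in word-final position, so it devoices to [t]. /wumfigjembixud/ → wumfigjembixut.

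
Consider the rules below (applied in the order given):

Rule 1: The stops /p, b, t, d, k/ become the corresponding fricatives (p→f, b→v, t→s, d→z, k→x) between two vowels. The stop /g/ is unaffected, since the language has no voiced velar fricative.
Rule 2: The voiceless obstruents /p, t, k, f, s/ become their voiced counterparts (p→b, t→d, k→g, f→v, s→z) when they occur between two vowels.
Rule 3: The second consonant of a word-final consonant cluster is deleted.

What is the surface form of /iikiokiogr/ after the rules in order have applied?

Rule 1 (intervocalic spirantization): /k/ is a stop between vowels /i/ and /i/, so it spirantizes to the fricative [x]. /k/ is a stop between vowels /o/ and /i/, so it spirantizes to the fricative [x]. /iikiokiogr/ → iixioxiogr.
Rule 2 (intervocalic voicing): no segment meets the environment; /iixioxiogr/ is unchanged.
Rule 3 (final cluster simplification): /r/ is the second consonant of a word-final cluster /gr/, so it deletes. /iixioxiogr/ → iixioxiog.

iixioxiog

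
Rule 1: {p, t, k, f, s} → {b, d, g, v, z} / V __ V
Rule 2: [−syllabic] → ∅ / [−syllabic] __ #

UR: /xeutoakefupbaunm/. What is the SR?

Rule 1 (intervocalic voicing): /t/ is a voiceless obstruent between vowels /u/ and /o/, so it voices to [d]. /k/ is a voiceless obstruent between vowels /a/ and /e/, so it voices to [g]. /f/ is a voiceless obstruent between vowels /e/ and /u/, so it voices to [v]. /xeutoakefupbaunm/ → xeudoagevupbaunm.
Rule 2 (final cluster simplification): /m/ is the second consonant of a word-final cluster /nm/, so it deletes. /xeudoagevupbaunm/ → xeudoagevupbaun.

xeudoagevupbaun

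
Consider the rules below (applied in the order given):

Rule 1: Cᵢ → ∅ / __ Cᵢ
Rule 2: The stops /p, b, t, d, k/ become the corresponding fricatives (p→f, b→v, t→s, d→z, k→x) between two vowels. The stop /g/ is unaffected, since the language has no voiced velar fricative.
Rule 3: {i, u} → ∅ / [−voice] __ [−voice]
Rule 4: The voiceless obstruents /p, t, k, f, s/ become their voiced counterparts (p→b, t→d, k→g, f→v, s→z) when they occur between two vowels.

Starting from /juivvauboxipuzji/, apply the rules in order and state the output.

juivauvoxfuzji

Rule 1 (degemination): /vv/ is a geminate; the first /v/ deletes. /juivvauboxipuzji/ → juivauboxipuzji.
Rule 2 (intervocalic spirantization): /b/ is a stop between vowels /u/ and /o/, so it spirantizes to the fricative [v]. /p/ is a stop between vowels /i/ and /u/, so it spirantizes to the fricative [f]. /juivauboxipuzji/ → juivauvoxifuzji.
Rule 3 (high vowel syncope): /i/ is a high vowel flanked by voiceless consonants /x/ and /f/, so it deletes. /juivauvoxifuzji/ → juivauvoxfuzji.
Rule 4 (intervocalic voicing): no segment meets the environment; /juivauvoxfuzji/ is unchanged.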